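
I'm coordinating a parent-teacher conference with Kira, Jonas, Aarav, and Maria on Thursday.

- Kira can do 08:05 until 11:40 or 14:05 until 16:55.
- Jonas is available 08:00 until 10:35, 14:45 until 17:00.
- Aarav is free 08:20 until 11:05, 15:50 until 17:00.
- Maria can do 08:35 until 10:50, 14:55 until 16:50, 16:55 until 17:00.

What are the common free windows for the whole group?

08:35-10:35, 15:50-16:50

Kira ∩ Jonas: 08:05-10:35, 14:45-16:55.
Kira ∩ Jonas ∩ Aarav: 08:20-10:35, 15:50-16:55.
Kira ∩ Jonas ∩ Aarav ∩ Maria: 08:35-10:35, 15:50-16:50.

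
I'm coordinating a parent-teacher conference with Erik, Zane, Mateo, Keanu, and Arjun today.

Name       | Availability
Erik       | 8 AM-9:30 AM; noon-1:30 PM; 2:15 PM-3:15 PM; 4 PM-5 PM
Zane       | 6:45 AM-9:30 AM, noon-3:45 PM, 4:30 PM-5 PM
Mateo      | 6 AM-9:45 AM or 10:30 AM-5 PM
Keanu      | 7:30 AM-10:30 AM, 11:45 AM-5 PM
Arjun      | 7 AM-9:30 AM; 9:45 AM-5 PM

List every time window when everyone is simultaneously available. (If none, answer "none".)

Erik ∩ Zane: 08:00-09:30, 12:00-13:30, 14:15-15:15, 16:30-17:00.
Erik ∩ Zane ∩ Mateo: 08:00-09:30, 12:00-13:30, 14:15-15:15, 16:30-17:00.
Erik ∩ Zane ∩ Mateo ∩ Keanu: 08:00-09:30, 12:00-13:30, 14:15-15:15, 16:30-17:00.
Erik ∩ Zane ∩ Mateo ∩ Keanu ∩ Arjun: 08:00-09:30, 12:00-13:30, 14:15-15:15, 16:30-17:00.

08:00-09:30, 12:00-13:30, 14:15-15:15, 16:30-17:00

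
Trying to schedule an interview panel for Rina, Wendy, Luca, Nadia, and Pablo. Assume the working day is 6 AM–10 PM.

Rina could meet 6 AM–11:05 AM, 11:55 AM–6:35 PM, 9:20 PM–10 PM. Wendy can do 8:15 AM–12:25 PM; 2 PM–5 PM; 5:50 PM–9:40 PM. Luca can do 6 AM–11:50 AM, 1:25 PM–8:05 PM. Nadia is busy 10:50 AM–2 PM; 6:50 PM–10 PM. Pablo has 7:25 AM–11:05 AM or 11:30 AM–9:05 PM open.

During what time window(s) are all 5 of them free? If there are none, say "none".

Rina free: 06:00-11:05, 11:55-18:35, 21:20-22:00.
Wendy free: 08:15-12:25, 14:00-17:00, 17:50-21:40.
Luca free: 06:00-11:50, 13:25-20:05.
Nadia free: 06:00-10:50, 14:00-18:50 (invert busy blocks within the working day).
Pablo free: 07:25-11:05, 11:30-21:05.
Rina ∩ Wendy: 08:15-11:05, 11:55-12:25, 14:00-17:00, 17:50-18:35, 21:20-21:40.
Rina ∩ Wendy ∩ Luca: 08:15-11:05, 14:00-17:00, 17:50-18:35.
Rina ∩ Wendy ∩ Luca ∩ Nadia: 08:15-10:50, 14:00-17:00, 17:50-18:35.
Rina ∩ Wendy ∩ Luca ∩ Nadia ∩ Pablo: 08:15-10:50, 14:00-17:00, 17:50-18:35.
Those are the intersection windows.

08:15-10:50, 14:00-17:00, 17:50-18:35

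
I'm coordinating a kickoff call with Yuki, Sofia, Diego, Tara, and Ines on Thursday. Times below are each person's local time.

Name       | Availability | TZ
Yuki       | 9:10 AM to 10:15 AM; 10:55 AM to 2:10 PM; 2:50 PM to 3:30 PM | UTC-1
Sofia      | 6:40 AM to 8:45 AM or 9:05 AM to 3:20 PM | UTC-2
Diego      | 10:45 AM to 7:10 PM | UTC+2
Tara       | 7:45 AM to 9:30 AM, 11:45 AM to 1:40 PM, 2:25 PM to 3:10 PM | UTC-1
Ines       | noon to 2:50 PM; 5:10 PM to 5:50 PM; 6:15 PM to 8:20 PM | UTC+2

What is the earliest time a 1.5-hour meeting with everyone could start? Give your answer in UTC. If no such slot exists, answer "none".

Yuki in UTC: 10:10-11:15, 11:55-15:10, 15:50-16:30 (add 1h to convert from UTC-1).
Sofia in UTC: 08:40-10:45, 11:05-17:20 (add 2h to convert from UTC-2).
Diego in UTC: 08:45-17:10 (subtract 2h to convert from UTC+2).
Tara in UTC: 08:45-10:30, 12:45-14:40, 15:25-16:10 (add 1h to convert from UTC-1).
Ines in UTC: 10:00-12:50, 15:10-15:50, 16:15-18:20 (subtract 2h to convert from UTC+2).
Yuki ∩ Sofia: 10:10-10:45, 11:05-11:15, 11:55-15:10, 15:50-16:30.
Yuki ∩ Sofia ∩ Diego: 10:10-10:45, 11:05-11:15, 11:55-15:10, 15:50-16:30.
Yuki ∩ Sofia ∩ Diego ∩ Tara: 10:10-10:30, 12:45-14:40, 15:50-16:10.
Yuki ∩ Sofia ∩ Diego ∩ Tara ∩ Ines: 10:10-10:30, 12:45-12:50.
So the common availability across everyone is 10:10-10:30, 12:45-12:50.
No common window is at least 90 minutes long.

none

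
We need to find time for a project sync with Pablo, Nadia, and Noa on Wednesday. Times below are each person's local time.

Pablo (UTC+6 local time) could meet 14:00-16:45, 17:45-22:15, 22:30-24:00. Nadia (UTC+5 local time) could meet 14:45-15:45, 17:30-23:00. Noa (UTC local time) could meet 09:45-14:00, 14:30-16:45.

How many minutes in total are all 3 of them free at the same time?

Pablo in UTC: 08:00-10:45, 11:45-16:15, 16:30-18:00 (subtract 6h to convert from UTC+6).
Nadia in UTC: 09:45-10:45, 12:30-18:00 (subtract 5h to convert from UTC+5).
Noa in UTC: 09:45-14:00, 14:30-16:45.
Pablo ∩ Nadia: 09:45-10:45, 12:30-16:15, 16:30-18:00.
Pablo ∩ Nadia ∩ Noa: 09:45-10:45, 12:30-14:00, 14:30-16:15, 16:30-16:45.
Summing the common windows: 60 + 90 + 105 + 15 = 270 minutes.

270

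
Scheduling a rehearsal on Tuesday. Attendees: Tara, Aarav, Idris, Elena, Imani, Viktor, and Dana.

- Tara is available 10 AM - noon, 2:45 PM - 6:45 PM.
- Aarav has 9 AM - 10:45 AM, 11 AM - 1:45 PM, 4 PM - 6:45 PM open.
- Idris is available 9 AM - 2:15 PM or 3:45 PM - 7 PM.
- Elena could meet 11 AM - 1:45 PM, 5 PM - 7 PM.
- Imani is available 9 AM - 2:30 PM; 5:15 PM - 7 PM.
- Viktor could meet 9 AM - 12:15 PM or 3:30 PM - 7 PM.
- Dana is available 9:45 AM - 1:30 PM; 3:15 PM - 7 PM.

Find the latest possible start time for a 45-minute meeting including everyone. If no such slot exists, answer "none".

Tara ∩ Aarav: 10:00-10:45, 11:00-12:00, 16:00-18:45.
Tara ∩ Aarav ∩ Idris: 10:00-10:45, 11:00-12:00, 16:00-18:45.
Tara ∩ Aarav ∩ Idris ∩ Elena: 11:00-12:00, 17:00-18:45.
Tara ∩ Aarav ∩ Idris ∩ Elena ∩ Imani: 11:00-12:00, 17:15-18:45.
Tara ∩ Aarav ∩ Idris ∩ Elena ∩ Imani ∩ Viktor: 11:00-12:00, 17:15-18:45.
Tara ∩ Aarav ∩ Idris ∩ Elena ∩ Imani ∩ Viktor ∩ Dana: 11:00-12:00, 17:15-18:45.
The last common window of at least 45 minutes is 17:15-18:45; a 45-minute meeting can start as late as 18:00 and still end by 18:45.

18:00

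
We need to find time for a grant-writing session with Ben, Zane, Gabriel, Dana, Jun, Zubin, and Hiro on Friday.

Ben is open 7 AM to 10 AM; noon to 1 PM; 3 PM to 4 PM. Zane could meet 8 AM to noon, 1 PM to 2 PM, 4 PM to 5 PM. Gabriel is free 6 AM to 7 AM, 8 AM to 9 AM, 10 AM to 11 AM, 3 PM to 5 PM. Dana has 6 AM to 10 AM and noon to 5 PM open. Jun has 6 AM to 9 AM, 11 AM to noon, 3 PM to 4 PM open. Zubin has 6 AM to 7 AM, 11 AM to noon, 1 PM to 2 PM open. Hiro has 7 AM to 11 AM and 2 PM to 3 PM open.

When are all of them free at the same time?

Ben ∩ Zane: 08:00-10:00.
Ben ∩ Zane ∩ Gabriel: 08:00-09:00.
Ben ∩ Zane ∩ Gabriel ∩ Dana: 08:00-09:00.
Ben ∩ Zane ∩ Gabriel ∩ Dana ∩ Jun: 08:00-09:00.
Ben ∩ Zane ∩ Gabriel ∩ Dana ∩ Jun ∩ Zubin: ∅.
Ben ∩ Zane ∩ Gabriel ∩ Dana ∩ Jun ∩ Zubin ∩ Hiro: ∅.
There is no time when everyone is free.

none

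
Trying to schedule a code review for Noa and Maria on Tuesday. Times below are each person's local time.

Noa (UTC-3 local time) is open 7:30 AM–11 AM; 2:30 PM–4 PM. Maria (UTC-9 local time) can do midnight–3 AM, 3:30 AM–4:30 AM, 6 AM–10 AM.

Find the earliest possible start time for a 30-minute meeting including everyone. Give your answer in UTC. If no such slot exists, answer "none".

Noa in UTC: 10:30-14:00, 17:30-19:00 (add 3h to convert from UTC-3).
Maria in UTC: 09:00-12:00, 12:30-13:30, 15:00-19:00 (add 9h to convert from UTC-9).
Noa ∩ Maria: 10:30-12:00, 12:30-13:30, 17:30-19:00.
Those are the intersection windows.
The first common window of at least 30 minutes is 10:30-12:00, so the earliest start is 10:30.

10:30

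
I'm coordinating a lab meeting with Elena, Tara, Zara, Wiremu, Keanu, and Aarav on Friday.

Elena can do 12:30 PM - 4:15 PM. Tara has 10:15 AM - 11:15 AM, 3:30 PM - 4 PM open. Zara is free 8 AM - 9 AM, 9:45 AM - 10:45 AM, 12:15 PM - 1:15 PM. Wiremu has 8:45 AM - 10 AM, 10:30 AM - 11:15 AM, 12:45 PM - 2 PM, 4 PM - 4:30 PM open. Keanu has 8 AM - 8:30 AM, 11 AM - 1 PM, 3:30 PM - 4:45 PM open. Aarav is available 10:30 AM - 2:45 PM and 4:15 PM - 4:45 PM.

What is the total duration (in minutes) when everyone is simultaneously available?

Elena ∩ Tara: 15:30-16:00.
Elena ∩ Tara ∩ Zara: ∅.
Elena ∩ Tara ∩ Zara ∩ Wiremu: ∅.
Elena ∩ Tara ∩ Zara ∩ Wiremu ∩ Keanu: ∅.
Elena ∩ Tara ∩ Zara ∩ Wiremu ∩ Keanu ∩ Aarav: ∅.
There is no time when everyone is free.
There is no common window, so the total is 0 minutes.

0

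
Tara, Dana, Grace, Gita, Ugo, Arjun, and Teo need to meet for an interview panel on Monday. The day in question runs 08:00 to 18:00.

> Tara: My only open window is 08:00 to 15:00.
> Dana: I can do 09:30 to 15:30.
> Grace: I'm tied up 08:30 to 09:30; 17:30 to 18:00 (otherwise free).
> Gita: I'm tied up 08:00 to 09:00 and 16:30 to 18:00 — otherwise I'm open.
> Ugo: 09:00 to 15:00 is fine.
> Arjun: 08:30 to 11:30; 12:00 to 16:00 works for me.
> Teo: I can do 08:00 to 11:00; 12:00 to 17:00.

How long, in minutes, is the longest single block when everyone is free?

180

Tara free: 08:00-15:00.
Dana free: 09:30-15:30.
Grace free: 08:00-08:30, 09:30-17:30 (invert busy blocks within the working day).
Gita free: 09:00-16:30 (invert busy blocks within the working day).
Ugo free: 09:00-15:00.
Arjun free: 08:30-11:30, 12:00-16:00.
Teo free: 08:00-11:00, 12:00-17:00.
Tara ∩ Dana: 09:30-15:00.
Tara ∩ Dana ∩ Grace: 09:30-15:00.
Tara ∩ Dana ∩ Grace ∩ Gita: 09:30-15:00.
Tara ∩ Dana ∩ Grace ∩ Gita ∩ Ugo: 09:30-15:00.
Tara ∩ Dana ∩ Grace ∩ Gita ∩ Ugo ∩ Arjun: 09:30-11:30, 12:00-15:00.
Tara ∩ Dana ∩ Grace ∩ Gita ∩ Ugo ∩ Arjun ∩ Teo: 09:30-11:00, 12:00-15:00.
The longest is 12:00-15:00 at 180 minutes.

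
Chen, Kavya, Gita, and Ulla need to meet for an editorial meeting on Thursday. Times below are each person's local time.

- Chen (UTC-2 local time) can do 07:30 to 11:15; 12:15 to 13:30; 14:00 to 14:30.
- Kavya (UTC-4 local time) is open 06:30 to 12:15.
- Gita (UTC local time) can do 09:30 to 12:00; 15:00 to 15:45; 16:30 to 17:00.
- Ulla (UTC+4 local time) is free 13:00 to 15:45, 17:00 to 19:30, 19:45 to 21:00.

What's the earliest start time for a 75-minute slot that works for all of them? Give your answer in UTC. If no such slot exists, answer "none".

10:30

Chen in UTC: 09:30-13:15, 14:15-15:30, 16:00-16:30 (add 2h to convert from UTC-2).
Kavya in UTC: 10:30-16:15 (add 4h to convert from UTC-4).
Gita in UTC: 09:30-12:00, 15:00-15:45, 16:30-17:00.
Ulla in UTC: 09:00-11:45, 13:00-15:30, 15:45-17:00 (subtract 4h to convert from UTC+4).
Chen ∩ Kavya: 10:30-13:15, 14:15-15:30, 16:00-16:15.
Chen ∩ Kavya ∩ Gita: 10:30-12:00, 15:00-15:30.
Chen ∩ Kavya ∩ Gita ∩ Ulla: 10:30-11:45, 15:00-15:30.
The first common window of at least 75 minutes is 10:30-11:45, so the earliest start is 10:30.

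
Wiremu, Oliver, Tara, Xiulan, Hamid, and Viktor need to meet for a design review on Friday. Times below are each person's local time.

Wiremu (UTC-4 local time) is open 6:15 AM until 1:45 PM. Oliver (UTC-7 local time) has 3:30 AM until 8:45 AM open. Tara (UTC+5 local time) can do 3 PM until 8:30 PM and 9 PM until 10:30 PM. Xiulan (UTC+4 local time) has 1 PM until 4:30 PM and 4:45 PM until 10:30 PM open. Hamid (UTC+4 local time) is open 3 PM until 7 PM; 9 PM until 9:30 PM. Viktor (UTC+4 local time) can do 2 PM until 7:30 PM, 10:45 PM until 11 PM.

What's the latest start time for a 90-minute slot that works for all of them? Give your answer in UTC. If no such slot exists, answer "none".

Wiremu in UTC: 10:15-17:45 (add 4h to convert from UTC-4).
Oliver in UTC: 10:30-15:45 (add 7h to convert from UTC-7).
Tara in UTC: 10:00-15:30, 16:00-17:30 (subtract 5h to convert from UTC+5).
Xiulan in UTC: 09:00-12:30, 12:45-18:30 (subtract 4h to convert from UTC+4).
Hamid in UTC: 11:00-15:00, 17:00-17:30 (subtract 4h to convert from UTC+4).
Viktor in UTC: 10:00-15:30, 18:45-19:00 (subtract 4h to convert from UTC+4).
Wiremu ∩ Oliver: 10:30-15:45.
Wiremu ∩ Oliver ∩ Tara: 10:30-15:30.
Wiremu ∩ Oliver ∩ Tara ∩ Xiulan: 10:30-12:30, 12:45-15:30.
Wiremu ∩ Oliver ∩ Tara ∩ Xiulan ∩ Hamid: 11:00-12:30, 12:45-15:00.
Wiremu ∩ Oliver ∩ Tara ∩ Xiulan ∩ Hamid ∩ Viktor: 11:00-12:30, 12:45-15:00.
The last common window of at least 90 minutes is 12:45-15:00; a 90-minute meeting can start as late as 13:30 and still end by 15:00.

13:30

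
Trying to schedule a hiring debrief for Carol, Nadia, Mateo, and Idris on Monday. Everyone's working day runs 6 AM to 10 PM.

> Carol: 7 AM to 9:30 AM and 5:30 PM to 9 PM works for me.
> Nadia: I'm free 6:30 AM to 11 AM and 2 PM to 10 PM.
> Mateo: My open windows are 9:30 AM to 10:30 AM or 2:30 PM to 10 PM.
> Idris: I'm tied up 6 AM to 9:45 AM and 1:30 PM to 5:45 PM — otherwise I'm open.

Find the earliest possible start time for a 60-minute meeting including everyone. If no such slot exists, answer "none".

17:45

Carol free: 07:00-09:30, 17:30-21:00.
Nadia free: 06:30-11:00, 14:00-22:00.
Mateo free: 09:30-10:30, 14:30-22:00.
Idris free: 09:45-13:30, 17:45-22:00 (invert busy blocks within the working day).
Carol ∩ Nadia: 07:00-09:30, 17:30-21:00.
Carol ∩ Nadia ∩ Mateo: 17:30-21:00.
Carol ∩ Nadia ∩ Mateo ∩ Idris: 17:45-21:00.
The first common window of at least 60 minutes is 17:45-21:00, so the earliest start is 17:45.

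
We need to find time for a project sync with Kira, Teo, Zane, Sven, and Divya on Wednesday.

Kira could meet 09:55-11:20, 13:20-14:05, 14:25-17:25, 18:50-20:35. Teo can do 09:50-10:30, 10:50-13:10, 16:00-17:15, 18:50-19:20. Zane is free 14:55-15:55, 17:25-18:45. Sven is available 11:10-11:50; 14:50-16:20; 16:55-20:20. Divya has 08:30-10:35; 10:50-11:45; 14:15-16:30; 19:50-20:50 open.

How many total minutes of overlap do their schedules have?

0

Kira ∩ Teo: 09:55-10:30, 10:50-11:20, 16:00-17:15, 18:50-19:20.
Kira ∩ Teo ∩ Zane: ∅.
Kira ∩ Teo ∩ Zane ∩ Sven: ∅.
Kira ∩ Teo ∩ Zane ∩ Sven ∩ Divya: ∅.
There is no time when everyone is free.
There is no common window, so the total is 0 minutes.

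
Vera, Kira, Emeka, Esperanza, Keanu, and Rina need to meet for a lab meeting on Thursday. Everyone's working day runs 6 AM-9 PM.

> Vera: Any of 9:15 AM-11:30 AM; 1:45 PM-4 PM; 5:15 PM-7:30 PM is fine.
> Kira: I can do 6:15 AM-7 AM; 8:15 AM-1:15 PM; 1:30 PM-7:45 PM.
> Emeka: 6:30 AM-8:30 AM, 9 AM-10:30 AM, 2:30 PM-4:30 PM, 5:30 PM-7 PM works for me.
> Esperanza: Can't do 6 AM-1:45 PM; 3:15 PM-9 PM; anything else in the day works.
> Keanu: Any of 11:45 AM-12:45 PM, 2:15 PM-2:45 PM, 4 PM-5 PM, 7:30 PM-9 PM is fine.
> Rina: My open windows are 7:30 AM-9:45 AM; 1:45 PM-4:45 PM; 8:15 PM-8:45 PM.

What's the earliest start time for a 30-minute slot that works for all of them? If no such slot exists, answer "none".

Vera free: 09:15-11:30, 13:45-16:00, 17:15-19:30.
Kira free: 06:15-07:00, 08:15-13:15, 13:30-19:45.
Emeka free: 06:30-08:30, 09:00-10:30, 14:30-16:30, 17:30-19:00.
Esperanza free: 13:45-15:15 (invert busy blocks within the working day).
Keanu free: 11:45-12:45, 14:15-14:45, 16:00-17:00, 19:30-21:00.
Rina free: 07:30-09:45, 13:45-16:45, 20:15-20:45.
Vera ∩ Kira: 09:15-11:30, 13:45-16:00, 17:15-19:30.
Vera ∩ Kira ∩ Emeka: 09:15-10:30, 14:30-16:00, 17:30-19:00.
Vera ∩ Kira ∩ Emeka ∩ Esperanza: 14:30-15:15.
Vera ∩ Kira ∩ Emeka ∩ Esperanza ∩ Keanu: 14:30-14:45.
Vera ∩ Kira ∩ Emeka ∩ Esperanza ∩ Keanu ∩ Rina: 14:30-14:45.
So the common availability across everyone is 14:30-14:45.
No common window is at least 30 minutes long.

none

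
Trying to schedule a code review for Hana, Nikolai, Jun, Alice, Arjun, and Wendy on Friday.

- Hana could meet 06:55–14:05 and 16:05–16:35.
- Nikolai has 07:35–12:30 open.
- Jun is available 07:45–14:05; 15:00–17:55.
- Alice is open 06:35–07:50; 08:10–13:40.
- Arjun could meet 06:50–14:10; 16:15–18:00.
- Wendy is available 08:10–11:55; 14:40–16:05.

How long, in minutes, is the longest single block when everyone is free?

225

Hana ∩ Nikolai: 07:35-12:30.
Hana ∩ Nikolai ∩ Jun: 07:45-12:30.
Hana ∩ Nikolai ∩ Jun ∩ Alice: 07:45-07:50, 08:10-12:30.
Hana ∩ Nikolai ∩ Jun ∩ Alice ∩ Arjun: 07:45-07:50, 08:10-12:30.
Hana ∩ Nikolai ∩ Jun ∩ Alice ∩ Arjun ∩ Wendy: 08:10-11:55.
The longest is 08:10-11:55 at 225 minutes.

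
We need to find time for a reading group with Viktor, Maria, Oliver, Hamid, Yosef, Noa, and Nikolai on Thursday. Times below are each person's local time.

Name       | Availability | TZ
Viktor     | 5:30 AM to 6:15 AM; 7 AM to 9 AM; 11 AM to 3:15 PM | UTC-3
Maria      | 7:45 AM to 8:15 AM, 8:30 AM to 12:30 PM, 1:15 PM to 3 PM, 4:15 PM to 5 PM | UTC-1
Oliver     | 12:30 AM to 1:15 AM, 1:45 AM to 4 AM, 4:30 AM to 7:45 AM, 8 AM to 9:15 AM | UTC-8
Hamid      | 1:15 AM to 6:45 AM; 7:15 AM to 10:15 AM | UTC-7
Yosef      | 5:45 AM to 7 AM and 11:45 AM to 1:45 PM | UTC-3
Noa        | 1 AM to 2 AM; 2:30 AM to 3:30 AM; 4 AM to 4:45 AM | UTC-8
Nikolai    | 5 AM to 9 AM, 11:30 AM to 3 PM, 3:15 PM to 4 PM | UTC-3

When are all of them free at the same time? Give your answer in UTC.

Viktor in UTC: 08:30-09:15, 10:00-12:00, 14:00-18:15 (add 3h to convert from UTC-3).
Maria in UTC: 08:45-09:15, 09:30-13:30, 14:15-16:00, 17:15-18:00 (add 1h to convert from UTC-1).
Oliver in UTC: 08:30-09:15, 09:45-12:00, 12:30-15:45, 16:00-17:15 (add 8h to convert from UTC-8).
Hamid in UTC: 08:15-13:45, 14:15-17:15 (add 7h to convert from UTC-7).
Yosef in UTC: 08:45-10:00, 14:45-16:45 (add 3h to convert from UTC-3).
Noa in UTC: 09:00-10:00, 10:30-11:30, 12:00-12:45 (add 8h to convert from UTC-8).
Nikolai in UTC: 08:00-12:00, 14:30-18:00, 18:15-19:00 (add 3h to convert from UTC-3).
Viktor ∩ Maria: 08:45-09:15, 10:00-12:00, 14:15-16:00, 17:15-18:00.
Viktor ∩ Maria ∩ Oliver: 08:45-09:15, 10:00-12:00, 14:15-15:45.
Viktor ∩ Maria ∩ Oliver ∩ Hamid: 08:45-09:15, 10:00-12:00, 14:15-15:45.
Viktor ∩ Maria ∩ Oliver ∩ Hamid ∩ Yosef: 08:45-09:15, 14:45-15:45.
Viktor ∩ Maria ∩ Oliver ∩ Hamid ∩ Yosef ∩ Noa: 09:00-09:15.
Viktor ∩ Maria ∩ Oliver ∩ Hamid ∩ Yosef ∩ Noa ∩ Nikolai: 09:00-09:15.
So the common availability across everyone is 09:00-09:15.

09:00-09:15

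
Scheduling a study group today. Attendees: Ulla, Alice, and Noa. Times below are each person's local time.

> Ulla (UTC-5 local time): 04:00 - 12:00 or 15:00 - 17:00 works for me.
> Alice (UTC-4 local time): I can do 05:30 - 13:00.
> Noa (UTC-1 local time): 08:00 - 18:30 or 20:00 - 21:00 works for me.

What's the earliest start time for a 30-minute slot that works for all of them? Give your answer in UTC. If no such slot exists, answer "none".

Ulla in UTC: 09:00-17:00, 20:00-22:00 (add 5h to convert from UTC-5).
Alice in UTC: 09:30-17:00 (add 4h to convert from UTC-4).
Noa in UTC: 09:00-19:30, 21:00-22:00 (add 1h to convert from UTC-1).
Ulla ∩ Alice: 09:30-17:00.
Ulla ∩ Alice ∩ Noa: 09:30-17:00.
The first common window of at least 30 minutes is 09:30-17:00, so the earliest start is 09:30.

09:30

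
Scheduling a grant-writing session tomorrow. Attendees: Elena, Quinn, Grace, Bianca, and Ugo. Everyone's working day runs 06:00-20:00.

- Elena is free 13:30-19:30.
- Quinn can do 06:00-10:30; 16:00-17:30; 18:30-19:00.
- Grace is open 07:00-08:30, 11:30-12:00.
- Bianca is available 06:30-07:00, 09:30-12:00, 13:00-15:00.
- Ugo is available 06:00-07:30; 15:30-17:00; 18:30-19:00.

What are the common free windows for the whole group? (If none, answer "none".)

none

Elena ∩ Quinn: 16:00-17:30, 18:30-19:00.
Elena ∩ Quinn ∩ Grace: ∅.
Elena ∩ Quinn ∩ Grace ∩ Bianca: ∅.
Elena ∩ Quinn ∩ Grace ∩ Bianca ∩ Ugo: ∅.
There is no time when everyone is free.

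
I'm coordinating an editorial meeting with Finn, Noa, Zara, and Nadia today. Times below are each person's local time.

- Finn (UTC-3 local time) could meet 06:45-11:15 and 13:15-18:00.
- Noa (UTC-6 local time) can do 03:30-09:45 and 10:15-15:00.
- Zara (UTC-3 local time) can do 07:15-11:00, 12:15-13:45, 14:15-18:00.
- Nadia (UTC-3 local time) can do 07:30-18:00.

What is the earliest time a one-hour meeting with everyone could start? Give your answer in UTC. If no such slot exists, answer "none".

10:30

Finn in UTC: 09:45-14:15, 16:15-21:00 (add 3h to convert from UTC-3).
Noa in UTC: 09:30-15:45, 16:15-21:00 (add 6h to convert from UTC-6).
Zara in UTC: 10:15-14:00, 15:15-16:45, 17:15-21:00 (add 3h to convert from UTC-3).
Nadia in UTC: 10:30-21:00 (add 3h to convert from UTC-3).
Finn ∩ Noa: 09:45-14:15, 16:15-21:00.
Finn ∩ Noa ∩ Zara: 10:15-14:00, 16:15-16:45, 17:15-21:00.
Finn ∩ Noa ∩ Zara ∩ Nadia: 10:30-14:00, 16:15-16:45, 17:15-21:00.
Those are the intersection windows.
The first common window of at least 60 minutes is 10:30-14:00, so the earliest start is 10:30.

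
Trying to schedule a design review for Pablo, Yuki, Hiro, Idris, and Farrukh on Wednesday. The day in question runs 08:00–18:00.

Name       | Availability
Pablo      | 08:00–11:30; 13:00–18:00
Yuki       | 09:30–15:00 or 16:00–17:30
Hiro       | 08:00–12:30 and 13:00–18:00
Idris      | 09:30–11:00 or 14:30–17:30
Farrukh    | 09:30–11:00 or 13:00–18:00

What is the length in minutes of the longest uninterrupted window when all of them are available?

90

Pablo ∩ Yuki: 09:30-11:30, 13:00-15:00, 16:00-17:30.
Pablo ∩ Yuki ∩ Hiro: 09:30-11:30, 13:00-15:00, 16:00-17:30.
Pablo ∩ Yuki ∩ Hiro ∩ Idris: 09:30-11:00, 14:30-15:00, 16:00-17:30.
Pablo ∩ Yuki ∩ Hiro ∩ Idris ∩ Farrukh: 09:30-11:00, 14:30-15:00, 16:00-17:30.
The longest is 09:30-11:00 at 90 minutes.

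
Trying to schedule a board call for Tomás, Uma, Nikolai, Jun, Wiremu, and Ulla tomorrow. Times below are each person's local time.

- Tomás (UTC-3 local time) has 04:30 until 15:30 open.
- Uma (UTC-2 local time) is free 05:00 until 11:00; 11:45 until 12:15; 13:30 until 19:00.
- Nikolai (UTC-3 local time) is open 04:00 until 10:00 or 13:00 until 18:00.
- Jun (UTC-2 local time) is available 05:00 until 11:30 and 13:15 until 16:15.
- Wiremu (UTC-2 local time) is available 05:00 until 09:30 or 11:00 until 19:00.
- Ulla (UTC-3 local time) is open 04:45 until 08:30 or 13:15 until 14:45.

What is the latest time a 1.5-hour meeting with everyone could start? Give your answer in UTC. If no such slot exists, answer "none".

16:15

Tomás in UTC: 07:30-18:30 (add 3h to convert from UTC-3).
Uma in UTC: 07:00-13:00, 13:45-14:15, 15:30-21:00 (add 2h to convert from UTC-2).
Nikolai in UTC: 07:00-13:00, 16:00-21:00 (add 3h to convert from UTC-3).
Jun in UTC: 07:00-13:30, 15:15-18:15 (add 2h to convert from UTC-2).
Wiremu in UTC: 07:00-11:30, 13:00-21:00 (add 2h to convert from UTC-2).
Ulla in UTC: 07:45-11:30, 16:15-17:45 (add 3h to convert from UTC-3).
Tomás ∩ Uma: 07:30-13:00, 13:45-14:15, 15:30-18:30.
Tomás ∩ Uma ∩ Nikolai: 07:30-13:00, 16:00-18:30.
Tomás ∩ Uma ∩ Nikolai ∩ Jun: 07:30-13:00, 16:00-18:15.
Tomás ∩ Uma ∩ Nikolai ∩ Jun ∩ Wiremu: 07:30-11:30, 16:00-18:15.
Tomás ∩ Uma ∩ Nikolai ∩ Jun ∩ Wiremu ∩ Ulla: 07:45-11:30, 16:15-17:45.
So the common availability across everyone is 07:45-11:30, 16:15-17:45.
The last common window of at least 90 minutes is 16:15-17:45; a 90-minute meeting can start as late as 16:15 and still end by 17:45.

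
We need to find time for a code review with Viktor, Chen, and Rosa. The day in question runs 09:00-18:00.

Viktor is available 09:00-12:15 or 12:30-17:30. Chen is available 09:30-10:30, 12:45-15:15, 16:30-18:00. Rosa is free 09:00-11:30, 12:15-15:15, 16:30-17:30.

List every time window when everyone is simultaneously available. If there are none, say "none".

Viktor ∩ Chen: 09:30-10:30, 12:45-15:15, 16:30-17:30.
Viktor ∩ Chen ∩ Rosa: 09:30-10:30, 12:45-15:15, 16:30-17:30.
So the common availability across everyone is 09:30-10:30, 12:45-15:15, 16:30-17:30.

09:30-10:30, 12:45-15:15, 16:30-17:30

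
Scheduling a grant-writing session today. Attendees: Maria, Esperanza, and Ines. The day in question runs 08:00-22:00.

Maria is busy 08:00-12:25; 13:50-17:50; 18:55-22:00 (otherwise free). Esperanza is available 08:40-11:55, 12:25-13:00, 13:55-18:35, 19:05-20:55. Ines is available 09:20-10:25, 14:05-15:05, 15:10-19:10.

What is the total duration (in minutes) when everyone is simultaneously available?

45

Maria free: 12:25-13:50, 17:50-18:55 (invert busy blocks within the working day).
Esperanza free: 08:40-11:55, 12:25-13:00, 13:55-18:35, 19:05-20:55.
Ines free: 09:20-10:25, 14:05-15:05, 15:10-19:10.
Maria ∩ Esperanza: 12:25-13:00, 17:50-18:35.
Maria ∩ Esperanza ∩ Ines: 17:50-18:35.
So the common availability across everyone is 17:50-18:35.
That's a single block of 45 minutes.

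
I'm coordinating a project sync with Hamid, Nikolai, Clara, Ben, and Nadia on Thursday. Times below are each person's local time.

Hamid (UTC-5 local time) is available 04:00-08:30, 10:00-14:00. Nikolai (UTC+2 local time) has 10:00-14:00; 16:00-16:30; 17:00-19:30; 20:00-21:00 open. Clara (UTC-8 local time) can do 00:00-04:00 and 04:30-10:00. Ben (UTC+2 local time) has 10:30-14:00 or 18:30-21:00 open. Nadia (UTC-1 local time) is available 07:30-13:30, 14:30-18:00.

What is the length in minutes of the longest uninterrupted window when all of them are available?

180

Hamid in UTC: 09:00-13:30, 15:00-19:00 (add 5h to convert from UTC-5).
Nikolai in UTC: 08:00-12:00, 14:00-14:30, 15:00-17:30, 18:00-19:00 (subtract 2h to convert from UTC+2).
Clara in UTC: 08:00-12:00, 12:30-18:00 (add 8h to convert from UTC-8).
Ben in UTC: 08:30-12:00, 16:30-19:00 (subtract 2h to convert from UTC+2).
Nadia in UTC: 08:30-14:30, 15:30-19:00 (add 1h to convert from UTC-1).
Hamid ∩ Nikolai: 09:00-12:00, 15:00-17:30, 18:00-19:00.
Hamid ∩ Nikolai ∩ Clara: 09:00-12:00, 15:00-17:30.
Hamid ∩ Nikolai ∩ Clara ∩ Ben: 09:00-12:00, 16:30-17:30.
Hamid ∩ Nikolai ∩ Clara ∩ Ben ∩ Nadia: 09:00-12:00, 16:30-17:30.
Those are the intersection windows.
The longest is 09:00-12:00 at 180 minutes.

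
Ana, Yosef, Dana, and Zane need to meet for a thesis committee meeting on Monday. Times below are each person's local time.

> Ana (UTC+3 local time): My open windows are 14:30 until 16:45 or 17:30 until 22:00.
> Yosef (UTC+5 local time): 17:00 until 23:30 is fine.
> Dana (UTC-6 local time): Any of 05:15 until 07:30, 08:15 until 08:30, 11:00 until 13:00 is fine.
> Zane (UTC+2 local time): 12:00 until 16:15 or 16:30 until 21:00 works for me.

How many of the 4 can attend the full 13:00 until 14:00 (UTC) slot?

Ana in UTC: 11:30-13:45, 14:30-19:00 (subtract 3h to convert from UTC+3).
Yosef in UTC: 12:00-18:30 (subtract 5h to convert from UTC+5).
Dana in UTC: 11:15-13:30, 14:15-14:30, 17:00-19:00 (add 6h to convert from UTC-6).
Zane in UTC: 10:00-14:15, 14:30-19:00 (subtract 2h to convert from UTC+2).
Yosef and Zane can make the full 13:00-14:00 slot — that's 2.

2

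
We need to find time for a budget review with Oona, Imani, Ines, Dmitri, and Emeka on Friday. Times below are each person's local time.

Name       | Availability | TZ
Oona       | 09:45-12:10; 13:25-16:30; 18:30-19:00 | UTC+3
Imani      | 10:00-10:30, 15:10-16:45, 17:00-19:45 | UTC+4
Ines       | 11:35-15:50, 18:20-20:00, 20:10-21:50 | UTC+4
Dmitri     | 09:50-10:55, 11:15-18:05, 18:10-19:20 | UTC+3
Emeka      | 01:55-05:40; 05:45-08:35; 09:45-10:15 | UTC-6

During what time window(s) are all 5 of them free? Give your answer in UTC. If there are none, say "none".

11:10-11:40, 11:45-11:50

Oona in UTC: 06:45-09:10, 10:25-13:30, 15:30-16:00 (subtract 3h to convert from UTC+3).
Imani in UTC: 06:00-06:30, 11:10-12:45, 13:00-15:45 (subtract 4h to convert from UTC+4).
Ines in UTC: 07:35-11:50, 14:20-16:00, 16:10-17:50 (subtract 4h to convert from UTC+4).
Dmitri in UTC: 06:50-07:55, 08:15-15:05, 15:10-16:20 (subtract 3h to convert from UTC+3).
Emeka in UTC: 07:55-11:40, 11:45-14:35, 15:45-16:15 (add 6h to convert from UTC-6).
Oona ∩ Imani: 11:10-12:45, 13:00-13:30, 15:30-15:45.
Oona ∩ Imani ∩ Ines: 11:10-11:50, 15:30-15:45.
Oona ∩ Imani ∩ Ines ∩ Dmitri: 11:10-11:50, 15:30-15:45.
Oona ∩ Imani ∩ Ines ∩ Dmitri ∩ Emeka: 11:10-11:40, 11:45-11:50.
Those are the intersection windows.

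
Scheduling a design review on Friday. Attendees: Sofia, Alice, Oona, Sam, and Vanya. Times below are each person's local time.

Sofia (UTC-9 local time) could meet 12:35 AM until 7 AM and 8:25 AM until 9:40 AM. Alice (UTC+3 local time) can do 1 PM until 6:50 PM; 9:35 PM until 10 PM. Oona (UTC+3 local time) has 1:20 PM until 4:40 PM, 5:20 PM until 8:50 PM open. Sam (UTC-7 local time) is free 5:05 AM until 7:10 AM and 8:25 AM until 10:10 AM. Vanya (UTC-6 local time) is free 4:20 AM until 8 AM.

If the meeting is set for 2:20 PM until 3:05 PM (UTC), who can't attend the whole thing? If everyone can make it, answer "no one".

Sam, Vanya

Sofia in UTC: 09:35-16:00, 17:25-18:40 (add 9h to convert from UTC-9).
Alice in UTC: 10:00-15:50, 18:35-19:00 (subtract 3h to convert from UTC+3).
Oona in UTC: 10:20-13:40, 14:20-17:50 (subtract 3h to convert from UTC+3).
Sam in UTC: 12:05-14:10, 15:25-17:10 (add 7h to convert from UTC-7).
Vanya in UTC: 10:20-14:00 (add 6h to convert from UTC-6).
Sofia: free for 14:20-15:05. Alice: free for 14:20-15:05. Oona: free for 14:20-15:05. Sam: not fully free for 14:20-15:05. Vanya: not fully free for 14:20-15:05.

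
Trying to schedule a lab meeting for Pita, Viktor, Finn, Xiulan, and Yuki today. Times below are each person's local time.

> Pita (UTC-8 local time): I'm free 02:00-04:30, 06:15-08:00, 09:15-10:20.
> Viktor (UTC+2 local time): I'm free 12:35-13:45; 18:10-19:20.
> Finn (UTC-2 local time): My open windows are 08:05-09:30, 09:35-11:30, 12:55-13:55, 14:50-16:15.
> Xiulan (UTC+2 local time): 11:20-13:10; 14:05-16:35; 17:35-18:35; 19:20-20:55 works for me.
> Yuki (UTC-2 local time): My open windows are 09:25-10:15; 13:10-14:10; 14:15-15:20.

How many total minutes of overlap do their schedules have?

0

Pita in UTC: 10:00-12:30, 14:15-16:00, 17:15-18:20 (add 8h to convert from UTC-8).
Viktor in UTC: 10:35-11:45, 16:10-17:20 (subtract 2h to convert from UTC+2).
Finn in UTC: 10:05-11:30, 11:35-13:30, 14:55-15:55, 16:50-18:15 (add 2h to convert from UTC-2).
Xiulan in UTC: 09:20-11:10, 12:05-14:35, 15:35-16:35, 17:20-18:55 (subtract 2h to convert from UTC+2).
Yuki in UTC: 11:25-12:15, 15:10-16:10, 16:15-17:20 (add 2h to convert from UTC-2).
Pita ∩ Viktor: 10:35-11:45, 17:15-17:20.
Pita ∩ Viktor ∩ Finn: 10:35-11:30, 11:35-11:45, 17:15-17:20.
Pita ∩ Viktor ∩ Finn ∩ Xiulan: 10:35-11:10.
Pita ∩ Viktor ∩ Finn ∩ Xiulan ∩ Yuki: ∅.
There is no time when everyone is free.
There is no common window, so the total is 0 minutes.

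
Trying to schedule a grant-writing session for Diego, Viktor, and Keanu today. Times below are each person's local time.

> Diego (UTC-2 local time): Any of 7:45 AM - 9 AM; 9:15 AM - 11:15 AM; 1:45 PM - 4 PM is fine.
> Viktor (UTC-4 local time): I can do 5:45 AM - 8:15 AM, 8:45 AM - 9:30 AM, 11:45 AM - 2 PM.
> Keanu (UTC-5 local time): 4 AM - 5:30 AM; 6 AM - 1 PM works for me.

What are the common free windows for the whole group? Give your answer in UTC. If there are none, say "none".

Diego in UTC: 09:45-11:00, 11:15-13:15, 15:45-18:00 (add 2h to convert from UTC-2).
Viktor in UTC: 09:45-12:15, 12:45-13:30, 15:45-18:00 (add 4h to convert from UTC-4).
Keanu in UTC: 09:00-10:30, 11:00-18:00 (add 5h to convert from UTC-5).
Diego ∩ Viktor: 09:45-11:00, 11:15-12:15, 12:45-13:15, 15:45-18:00.
Diego ∩ Viktor ∩ Keanu: 09:45-10:30, 11:15-12:15, 12:45-13:15, 15:45-18:00.

09:45-10:30, 11:15-12:15, 12:45-13:15, 15:45-18:00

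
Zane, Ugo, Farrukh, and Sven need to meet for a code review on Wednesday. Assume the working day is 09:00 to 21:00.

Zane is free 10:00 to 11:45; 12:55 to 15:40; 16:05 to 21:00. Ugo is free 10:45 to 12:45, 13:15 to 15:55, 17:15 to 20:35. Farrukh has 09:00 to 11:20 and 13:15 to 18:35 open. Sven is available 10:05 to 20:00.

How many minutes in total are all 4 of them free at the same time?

Zane ∩ Ugo: 10:45-11:45, 13:15-15:40, 17:15-20:35.
Zane ∩ Ugo ∩ Farrukh: 10:45-11:20, 13:15-15:40, 17:15-18:35.
Zane ∩ Ugo ∩ Farrukh ∩ Sven: 10:45-11:20, 13:15-15:40, 17:15-18:35.
Summing the common windows: 35 + 145 + 80 = 260 minutes.

260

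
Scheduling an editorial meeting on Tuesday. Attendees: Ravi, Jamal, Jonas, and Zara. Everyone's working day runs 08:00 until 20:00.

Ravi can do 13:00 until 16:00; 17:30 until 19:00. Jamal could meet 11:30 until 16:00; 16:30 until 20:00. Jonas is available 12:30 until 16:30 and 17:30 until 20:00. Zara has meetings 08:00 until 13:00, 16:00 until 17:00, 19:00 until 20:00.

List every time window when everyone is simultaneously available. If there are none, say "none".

Ravi free: 13:00-16:00, 17:30-19:00.
Jamal free: 11:30-16:00, 16:30-20:00.
Jonas free: 12:30-16:30, 17:30-20:00.
Zara free: 13:00-16:00, 17:00-19:00 (invert busy blocks within the working day).
Ravi ∩ Jamal: 13:00-16:00, 17:30-19:00.
Ravi ∩ Jamal ∩ Jonas: 13:00-16:00, 17:30-19:00.
Ravi ∩ Jamal ∩ Jonas ∩ Zara: 13:00-16:00, 17:30-19:00.
Those are the intersection windows.

13:00-16:00, 17:30-19:00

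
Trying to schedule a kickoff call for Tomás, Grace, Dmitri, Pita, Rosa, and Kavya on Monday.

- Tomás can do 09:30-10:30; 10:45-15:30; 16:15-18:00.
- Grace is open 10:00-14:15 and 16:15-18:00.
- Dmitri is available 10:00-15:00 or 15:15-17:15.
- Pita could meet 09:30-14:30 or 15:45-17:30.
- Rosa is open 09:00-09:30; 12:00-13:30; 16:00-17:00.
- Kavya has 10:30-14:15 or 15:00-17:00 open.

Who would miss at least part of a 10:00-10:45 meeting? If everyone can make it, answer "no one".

Tomás: not fully free for 10:00-10:45. Grace: free for 10:00-10:45. Dmitri: free for 10:00-10:45. Pita: free for 10:00-10:45. Rosa: not fully free for 10:00-10:45. Kavya: not fully free for 10:00-10:45.

Kavya, Rosa, Tomás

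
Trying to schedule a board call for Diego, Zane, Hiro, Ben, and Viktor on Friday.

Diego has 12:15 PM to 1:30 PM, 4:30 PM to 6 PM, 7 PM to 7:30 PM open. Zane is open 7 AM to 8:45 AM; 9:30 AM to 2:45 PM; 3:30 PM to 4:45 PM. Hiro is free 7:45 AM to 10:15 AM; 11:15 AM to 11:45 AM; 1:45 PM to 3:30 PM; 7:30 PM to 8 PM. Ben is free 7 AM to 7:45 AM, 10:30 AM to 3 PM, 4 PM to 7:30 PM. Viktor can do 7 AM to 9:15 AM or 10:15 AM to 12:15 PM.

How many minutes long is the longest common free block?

Diego ∩ Zane: 12:15-13:30, 16:30-16:45.
Diego ∩ Zane ∩ Hiro: ∅.
Diego ∩ Zane ∩ Hiro ∩ Ben: ∅.
Diego ∩ Zane ∩ Hiro ∩ Ben ∩ Viktor: ∅.
There is no time when everyone is free.
No common window exists, so the longest block is 0 minutes.

0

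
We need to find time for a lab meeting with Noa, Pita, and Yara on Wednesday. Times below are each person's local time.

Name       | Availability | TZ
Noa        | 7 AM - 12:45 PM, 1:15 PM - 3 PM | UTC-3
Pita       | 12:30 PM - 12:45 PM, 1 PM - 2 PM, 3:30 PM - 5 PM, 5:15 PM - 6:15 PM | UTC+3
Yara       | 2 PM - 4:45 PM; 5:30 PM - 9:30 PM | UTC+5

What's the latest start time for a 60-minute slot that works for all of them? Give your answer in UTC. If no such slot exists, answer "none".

Noa in UTC: 10:00-15:45, 16:15-18:00 (add 3h to convert from UTC-3).
Pita in UTC: 09:30-09:45, 10:00-11:00, 12:30-14:00, 14:15-15:15 (subtract 3h to convert from UTC+3).
Yara in UTC: 09:00-11:45, 12:30-16:30 (subtract 5h to convert from UTC+5).
Noa ∩ Pita: 10:00-11:00, 12:30-14:00, 14:15-15:15.
Noa ∩ Pita ∩ Yara: 10:00-11:00, 12:30-14:00, 14:15-15:15.
Those are the intersection windows.
The last common window of at least 60 minutes is 14:15-15:15; a 60-minute meeting can start as late as 14:15 and still end by 15:15.

14:15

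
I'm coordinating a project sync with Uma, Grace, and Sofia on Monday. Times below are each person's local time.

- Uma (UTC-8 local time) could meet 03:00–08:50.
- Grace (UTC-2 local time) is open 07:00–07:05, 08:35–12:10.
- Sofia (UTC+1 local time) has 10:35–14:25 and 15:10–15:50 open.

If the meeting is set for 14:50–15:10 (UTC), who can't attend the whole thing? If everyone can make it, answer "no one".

Uma in UTC: 11:00-16:50 (add 8h to convert from UTC-8).
Grace in UTC: 09:00-09:05, 10:35-14:10 (add 2h to convert from UTC-2).
Sofia in UTC: 09:35-13:25, 14:10-14:50 (subtract 1h to convert from UTC+1).
Uma: free for 14:50-15:10. Grace: not fully free for 14:50-15:10. Sofia: not fully free for 14:50-15:10.

Grace, Sofia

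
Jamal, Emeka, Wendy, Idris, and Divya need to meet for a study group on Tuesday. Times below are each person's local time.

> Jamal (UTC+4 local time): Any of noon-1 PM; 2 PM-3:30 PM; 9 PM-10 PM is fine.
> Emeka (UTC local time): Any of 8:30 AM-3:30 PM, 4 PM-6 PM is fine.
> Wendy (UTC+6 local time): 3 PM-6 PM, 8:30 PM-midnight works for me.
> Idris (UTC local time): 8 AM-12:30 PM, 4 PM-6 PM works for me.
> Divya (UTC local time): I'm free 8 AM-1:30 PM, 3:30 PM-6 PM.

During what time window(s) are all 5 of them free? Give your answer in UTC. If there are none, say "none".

Jamal in UTC: 08:00-09:00, 10:00-11:30, 17:00-18:00 (subtract 4h to convert from UTC+4).
Emeka in UTC: 08:30-15:30, 16:00-18:00.
Wendy in UTC: 09:00-12:00, 14:30-18:00 (subtract 6h to convert from UTC+6).
Idris in UTC: 08:00-12:30, 16:00-18:00.
Divya in UTC: 08:00-13:30, 15:30-18:00.
Jamal ∩ Emeka: 08:30-09:00, 10:00-11:30, 17:00-18:00.
Jamal ∩ Emeka ∩ Wendy: 10:00-11:30, 17:00-18:00.
Jamal ∩ Emeka ∩ Wendy ∩ Idris: 10:00-11:30, 17:00-18:00.
Jamal ∩ Emeka ∩ Wendy ∩ Idris ∩ Divya: 10:00-11:30, 17:00-18:00.

10:00-11:30, 17:00-18:00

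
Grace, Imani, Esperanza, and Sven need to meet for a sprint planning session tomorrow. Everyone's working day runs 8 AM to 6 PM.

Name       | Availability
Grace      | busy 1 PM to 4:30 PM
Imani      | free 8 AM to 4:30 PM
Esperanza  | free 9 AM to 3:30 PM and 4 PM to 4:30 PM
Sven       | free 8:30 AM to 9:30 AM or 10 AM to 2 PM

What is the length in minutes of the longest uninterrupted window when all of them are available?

Grace free: 08:00-13:00, 16:30-18:00 (invert busy blocks within the working day).
Imani free: 08:00-16:30.
Esperanza free: 09:00-15:30, 16:00-16:30.
Sven free: 08:30-09:30, 10:00-14:00.
Grace ∩ Imani: 08:00-13:00.
Grace ∩ Imani ∩ Esperanza: 09:00-13:00.
Grace ∩ Imani ∩ Esperanza ∩ Sven: 09:00-09:30, 10:00-13:00.
So the common availability across everyone is 09:00-09:30, 10:00-13:00.
The longest is 10:00-13:00 at 180 minutes.

180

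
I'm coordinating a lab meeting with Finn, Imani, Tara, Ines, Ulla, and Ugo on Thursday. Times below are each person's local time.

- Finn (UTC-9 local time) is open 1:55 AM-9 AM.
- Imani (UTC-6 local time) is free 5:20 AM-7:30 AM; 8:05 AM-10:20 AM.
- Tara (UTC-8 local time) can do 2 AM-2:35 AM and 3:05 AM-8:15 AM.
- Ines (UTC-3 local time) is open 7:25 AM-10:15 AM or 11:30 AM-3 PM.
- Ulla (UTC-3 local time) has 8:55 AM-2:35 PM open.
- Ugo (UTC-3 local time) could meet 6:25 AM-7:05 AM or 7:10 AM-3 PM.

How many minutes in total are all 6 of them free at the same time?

185

Finn in UTC: 10:55-18:00 (add 9h to convert from UTC-9).
Imani in UTC: 11:20-13:30, 14:05-16:20 (add 6h to convert from UTC-6).
Tara in UTC: 10:00-10:35, 11:05-16:15 (add 8h to convert from UTC-8).
Ines in UTC: 10:25-13:15, 14:30-18:00 (add 3h to convert from UTC-3).
Ulla in UTC: 11:55-17:35 (add 3h to convert from UTC-3).
Ugo in UTC: 09:25-10:05, 10:10-18:00 (add 3h to convert from UTC-3).
Finn ∩ Imani: 11:20-13:30, 14:05-16:20.
Finn ∩ Imani ∩ Tara: 11:20-13:30, 14:05-16:15.
Finn ∩ Imani ∩ Tara ∩ Ines: 11:20-13:15, 14:30-16:15.
Finn ∩ Imani ∩ Tara ∩ Ines ∩ Ulla: 11:55-13:15, 14:30-16:15.
Finn ∩ Imani ∩ Tara ∩ Ines ∩ Ulla ∩ Ugo: 11:55-13:15, 14:30-16:15.
Summing the common windows: 80 + 105 = 185 minutes.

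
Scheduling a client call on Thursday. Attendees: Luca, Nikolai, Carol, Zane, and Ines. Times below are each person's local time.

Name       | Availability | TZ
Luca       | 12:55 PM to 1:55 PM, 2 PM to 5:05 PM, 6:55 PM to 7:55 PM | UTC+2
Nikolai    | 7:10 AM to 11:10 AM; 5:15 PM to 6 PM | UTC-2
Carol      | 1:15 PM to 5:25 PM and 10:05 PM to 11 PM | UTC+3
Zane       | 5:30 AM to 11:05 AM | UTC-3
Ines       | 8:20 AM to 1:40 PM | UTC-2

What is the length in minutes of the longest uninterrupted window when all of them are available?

70

Luca in UTC: 10:55-11:55, 12:00-15:05, 16:55-17:55 (subtract 2h to convert from UTC+2).
Nikolai in UTC: 09:10-13:10, 19:15-20:00 (add 2h to convert from UTC-2).
Carol in UTC: 10:15-14:25, 19:05-20:00 (subtract 3h to convert from UTC+3).
Zane in UTC: 08:30-14:05 (add 3h to convert from UTC-3).
Ines in UTC: 10:20-15:40 (add 2h to convert from UTC-2).
Luca ∩ Nikolai: 10:55-11:55, 12:00-13:10.
Luca ∩ Nikolai ∩ Carol: 10:55-11:55, 12:00-13:10.
Luca ∩ Nikolai ∩ Carol ∩ Zane: 10:55-11:55, 12:00-13:10.
Luca ∩ Nikolai ∩ Carol ∩ Zane ∩ Ines: 10:55-11:55, 12:00-13:10.
Those are the intersection windows.
The longest is 12:00-13:10 at 70 minutes.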